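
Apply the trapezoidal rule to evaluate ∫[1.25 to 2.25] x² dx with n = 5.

f(x) = x²
a = 1.25, b = 2.25, n = 5
h = (b - a)/n = 0.200000

Trapezoidal rule: (h/2)[f(x₀) + 2f(x₁) + 2f(x₂) + ... + f(xₙ)]

x_0 = 1.2500, f(x_0) = 1.562500, coefficient = 1
x_1 = 1.4500, f(x_1) = 2.102500, coefficient = 2
x_2 = 1.6500, f(x_2) = 2.722500, coefficient = 2
x_3 = 1.8500, f(x_3) = 3.422500, coefficient = 2
x_4 = 2.0500, f(x_4) = 4.202500, coefficient = 2
x_5 = 2.2500, f(x_5) = 5.062500, coefficient = 1

I ≈ (0.200000/2) × 31.525000 = 3.152500
Exact value: 3.145833
Error: 0.006667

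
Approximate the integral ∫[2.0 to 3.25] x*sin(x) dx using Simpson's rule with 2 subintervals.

f(x) = x*sin(x)
a = 2.0, b = 3.25, n = 2
h = (b - a)/n = 0.625000

Simpson's rule: (h/3)[f(x₀) + 4f(x₁) + 2f(x₂) + ... + f(xₙ)]

x_0 = 2.0000, f(x_0) = 1.818595, coefficient = 1
x_1 = 2.6250, f(x_1) = 1.296541, coefficient = 4
x_2 = 3.2500, f(x_2) = -0.351634, coefficient = 1

I ≈ (0.625000/3) × 6.653124 = 1.386067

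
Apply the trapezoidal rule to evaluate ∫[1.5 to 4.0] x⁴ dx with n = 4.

f(x) = x⁴
a = 1.5, b = 4.0, n = 4
h = (b - a)/n = 0.625000

Trapezoidal rule: (h/2)[f(x₀) + 2f(x₁) + 2f(x₂) + ... + f(xₙ)]

x_0 = 1.5000, f(x_0) = 5.062500, coefficient = 1
x_1 = 2.1250, f(x_1) = 20.390869, coefficient = 2
x_2 = 2.7500, f(x_2) = 57.191406, coefficient = 2
x_3 = 3.3750, f(x_3) = 129.746338, coefficient = 2
x_4 = 4.0000, f(x_4) = 256.000000, coefficient = 1

I ≈ (0.625000/2) × 675.719727 = 211.162415
Exact value: 203.281250
Error: 7.881165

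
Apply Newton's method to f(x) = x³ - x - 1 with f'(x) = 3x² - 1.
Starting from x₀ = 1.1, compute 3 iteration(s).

f(x) = x³ - x - 1
f'(x) = 3x² - 1
x₀ = 1.1

Newton-Raphson formula: x_{n+1} = x_n - f(x_n)/f'(x_n)

Iteration 1:
  f(1.100000) = -0.769000
  f'(1.100000) = 2.630000
  x_1 = 1.100000 - (-0.769000)/2.630000 = 1.392395
Iteration 2:
  f(1.392395) = 0.307132
  f'(1.392395) = 4.816295
  x_2 = 1.392395 - 0.307132/4.816295 = 1.328626
Iteration 3:
  f(1.328626) = 0.016727
  f'(1.328626) = 4.295742
  x_3 = 1.328626 - 0.016727/4.295742 = 1.324732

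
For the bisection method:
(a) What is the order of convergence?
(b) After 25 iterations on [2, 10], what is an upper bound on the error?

(a) Bisection has linear (order 1) convergence; the error is halved each step.

(b) Error bound = (b-a)/2^n = (10 - 2)/2^{25}
    = 8/2^{25}

(a) 1 (linear); (b) error ≤ 2.38e-07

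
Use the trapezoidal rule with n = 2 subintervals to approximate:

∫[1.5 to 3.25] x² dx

f(x) = x²
a = 1.5, b = 3.25, n = 2
h = (b - a)/n = 0.875000

Trapezoidal rule: (h/2)[f(x₀) + 2f(x₁) + 2f(x₂) + ... + f(xₙ)]

x_0 = 1.5000, f(x_0) = 2.250000, coefficient = 1
x_1 = 2.3750, f(x_1) = 5.640625, coefficient = 2
x_2 = 3.2500, f(x_2) = 10.562500, coefficient = 1

I ≈ (0.875000/2) × 24.093750 = 10.541016
Exact value: 10.317708
Error: 0.223307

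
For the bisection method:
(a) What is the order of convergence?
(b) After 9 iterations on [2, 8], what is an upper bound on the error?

(a) Bisection has linear (order 1) convergence; the error is halved each step.

(b) Error bound = (b-a)/2^n = (8 - 2)/2^{9}
    = 6/2^{9}

(a) 1 (linear); (b) error ≤ 1.17e-02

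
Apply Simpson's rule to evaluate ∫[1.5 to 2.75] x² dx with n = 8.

f(x) = x²
a = 1.5, b = 2.75, n = 8
h = (b - a)/n = 0.156250

Simpson's rule: (h/3)[f(x₀) + 4f(x₁) + 2f(x₂) + ... + f(xₙ)]

x_0 = 1.5000, f(x_0) = 2.250000, coefficient = 1
x_1 = 1.6562, f(x_1) = 2.743164, coefficient = 4
x_2 = 1.8125, f(x_2) = 3.285156, coefficient = 2
x_3 = 1.9688, f(x_3) = 3.875977, coefficient = 4
x_4 = 2.1250, f(x_4) = 4.515625, coefficient = 2
x_5 = 2.2812, f(x_5) = 5.204102, coefficient = 4
x_6 = 2.4375, f(x_6) = 5.941406, coefficient = 2
x_7 = 2.5938, f(x_7) = 6.727539, coefficient = 4
x_8 = 2.7500, f(x_8) = 7.562500, coefficient = 1

I ≈ (0.156250/3) × 111.500000 = 5.807292
Exact value: 5.807292
Error: 0.000000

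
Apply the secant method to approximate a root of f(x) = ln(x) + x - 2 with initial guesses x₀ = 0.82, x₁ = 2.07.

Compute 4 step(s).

f(x) = ln(x) + x - 2
x₀ = 0.82, x₁ = 2.07

Secant formula: x_{n+1} = x_n - f(x_n)(x_n - x_{n-1})/(f(x_n) - f(x_{n-1}))

Iteration 1:
  f(0.820000) = -1.378451
  f(2.070000) = 0.797549
  x_2 = 2.070000 - 0.797549×(2.070000 - 0.820000)/(0.797549 - (-1.378451))
       = 1.611849
Iteration 2:
  f(2.070000) = 0.797549
  f(1.611849) = 0.089231
  x_3 = 1.611849 - 0.089231×(1.611849 - 2.070000)/(0.089231 - 0.797549)
       = 1.554133
Iteration 3:
  f(1.611849) = 0.089231
  f(1.554133) = -0.004949
  x_4 = 1.554133 - (-0.004949)×(1.554133 - 1.611849)/(-0.004949 - 0.089231)
       = 1.557166
Iteration 4:
  f(1.554133) = -0.004949
  f(1.557166) = 0.000033
  x_5 = 1.557166 - 0.000033×(1.557166 - 1.554133)/(0.000033 - (-0.004949))
       = 1.557146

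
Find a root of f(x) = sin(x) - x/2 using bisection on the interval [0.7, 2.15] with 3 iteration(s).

f(x) = sin(x) - x/2
Initial interval: [0.7, 2.15]

Iteration 1:
  c_1 = (0.700000 + 2.150000)/2 = 1.425000
  f(c_1) = f(1.425000) = 0.276891
  f(a) × f(c) ≥ 0, new interval: [1.425000, 2.150000]
Iteration 2:
  c_2 = (1.425000 + 2.150000)/2 = 1.787500
  f(c_2) = f(1.787500) = 0.082862
  f(a) × f(c) ≥ 0, new interval: [1.787500, 2.150000]
Iteration 3:
  c_3 = (1.787500 + 2.150000)/2 = 1.968750
  f(c_3) = f(1.968750) = -0.062519
  f(a) × f(c) < 0, new interval: [1.787500, 1.968750]

After 3 iteration(s), the approximation is c_3 = 1.968750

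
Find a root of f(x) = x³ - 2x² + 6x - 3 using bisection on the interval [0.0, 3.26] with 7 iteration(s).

f(x) = x³ - 2x² + 6x - 3
Initial interval: [0.0, 3.26]

Iteration 1:
  c_1 = (0.000000 + 3.260000)/2 = 1.630000
  f(c_1) = f(1.630000) = 5.796947
  f(a) × f(c) < 0, new interval: [0.000000, 1.630000]
Iteration 2:
  c_2 = (0.000000 + 1.630000)/2 = 0.815000
  f(c_2) = f(0.815000) = 1.102893
  f(a) × f(c) < 0, new interval: [0.000000, 0.815000]
Iteration 3:
  c_3 = (0.000000 + 0.815000)/2 = 0.407500
  f(c_3) = f(0.407500) = -0.819445
  f(a) × f(c) ≥ 0, new interval: [0.407500, 0.815000]
Iteration 4:
  c_4 = (0.407500 + 0.815000)/2 = 0.611250
  f(c_4) = f(0.611250) = 0.148626
  f(a) × f(c) < 0, new interval: [0.407500, 0.611250]
Iteration 5:
  c_5 = (0.407500 + 0.611250)/2 = 0.509375
  f(c_5) = f(0.509375) = -0.330512
  f(a) × f(c) ≥ 0, new interval: [0.509375, 0.611250]
Iteration 6:
  c_6 = (0.509375 + 0.611250)/2 = 0.560312
  f(c_6) = f(0.560312) = -0.090115
  f(a) × f(c) ≥ 0, new interval: [0.560312, 0.611250]
Iteration 7:
  c_7 = (0.560312 + 0.611250)/2 = 0.585781
  f(c_7) = f(0.585781) = 0.029413
  f(a) × f(c) < 0, new interval: [0.560312, 0.585781]

After 7 iteration(s), the approximation is c_7 = 0.585781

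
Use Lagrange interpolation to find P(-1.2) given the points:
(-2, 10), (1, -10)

Lagrange interpolation formula:
P(x) = Σ yᵢ × Lᵢ(x)
where Lᵢ(x) = Π_{j≠i} (x - xⱼ)/(xᵢ - xⱼ)

L_0(-1.2) = (-1.2 - 1)/(-2 - 1) = 0.733333
L_1(-1.2) = (-1.2 - (-2))/(1 - (-2)) = 0.266667

P(-1.2) = 10×L_0(-1.2) + (-10)×L_1(-1.2)
P(-1.2) = 4.666667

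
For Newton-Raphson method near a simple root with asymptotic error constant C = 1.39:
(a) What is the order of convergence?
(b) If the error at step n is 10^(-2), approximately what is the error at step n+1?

(a) Newton-Raphson has quadratic (order 2) convergence near simple roots.
    This means |e_{n+1}| ≈ C|e_n|².

(b) With |e_n| = 10^(-2) and C = 1.39:
    |e_{n+1}| ≈ 1.39 × (10^(-2))² = 1.39 × 10^(-4)

(a) 2 (quadratic); (b) |e_{n+1}| ≈ 1.390e-04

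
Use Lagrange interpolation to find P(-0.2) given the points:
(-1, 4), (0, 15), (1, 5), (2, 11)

Lagrange interpolation formula:
P(x) = Σ yᵢ × Lᵢ(x)
where Lᵢ(x) = Π_{j≠i} (x - xⱼ)/(xᵢ - xⱼ)

L_0(-0.2) = (-0.2 - 0)/(-1 - 0) × (-0.2 - 1)/(-1 - 1) × (-0.2 - 2)/(-1 - 2) = 0.088000
L_1(-0.2) = (-0.2 - (-1))/(0 - (-1)) × (-0.2 - 1)/(0 - 1) × (-0.2 - 2)/(0 - 2) = 1.056000
L_2(-0.2) = (-0.2 - (-1))/(1 - (-1)) × (-0.2 - 0)/(1 - 0) × (-0.2 - 2)/(1 - 2) = -0.176000
L_3(-0.2) = (-0.2 - (-1))/(2 - (-1)) × (-0.2 - 0)/(2 - 0) × (-0.2 - 1)/(2 - 1) = 0.032000

P(-0.2) = 4×L_0(-0.2) + 15×L_1(-0.2) + 5×L_2(-0.2) + 11×L_3(-0.2)
P(-0.2) = 15.664000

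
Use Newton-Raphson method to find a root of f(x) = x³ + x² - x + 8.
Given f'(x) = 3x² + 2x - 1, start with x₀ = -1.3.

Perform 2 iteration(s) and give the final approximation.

f(x) = x³ + x² - x + 8
f'(x) = 3x² + 2x - 1
x₀ = -1.3

Newton-Raphson formula: x_{n+1} = x_n - f(x_n)/f'(x_n)

Iteration 1:
  f(-1.300000) = 8.793000
  f'(-1.300000) = 1.470000
  x_1 = -1.300000 - 8.793000/1.470000 = -7.281633
Iteration 2:
  f(-7.281633) = -317.784187
  f'(-7.281633) = 143.503257
  x_2 = -7.281633 - (-317.784187)/143.503257 = -5.067159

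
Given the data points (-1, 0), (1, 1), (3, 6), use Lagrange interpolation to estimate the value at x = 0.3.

Lagrange interpolation formula:
P(x) = Σ yᵢ × Lᵢ(x)
where Lᵢ(x) = Π_{j≠i} (x - xⱼ)/(xᵢ - xⱼ)

L_0(0.3) = (0.3 - 1)/(-1 - 1) × (0.3 - 3)/(-1 - 3) = 0.236250
L_1(0.3) = (0.3 - (-1))/(1 - (-1)) × (0.3 - 3)/(1 - 3) = 0.877500
L_2(0.3) = (0.3 - (-1))/(3 - (-1)) × (0.3 - 1)/(3 - 1) = -0.113750

P(0.3) = 0×L_0(0.3) + 1×L_1(0.3) + 6×L_2(0.3)
P(0.3) = 0.195000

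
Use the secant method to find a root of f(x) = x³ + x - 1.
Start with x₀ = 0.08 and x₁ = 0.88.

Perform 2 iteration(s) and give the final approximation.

f(x) = x³ + x - 1
x₀ = 0.08, x₁ = 0.88

Secant formula: x_{n+1} = x_n - f(x_n)(x_n - x_{n-1})/(f(x_n) - f(x_{n-1}))

Iteration 1:
  f(0.080000) = -0.919488
  f(0.880000) = 0.561472
  x_2 = 0.880000 - 0.561472×(0.880000 - 0.080000)/(0.561472 - (-0.919488))
       = 0.576698
Iteration 2:
  f(0.880000) = 0.561472
  f(0.576698) = -0.231503
  x_3 = 0.576698 - (-0.231503)×(0.576698 - 0.880000)/(-0.231503 - 0.561472)
       = 0.665245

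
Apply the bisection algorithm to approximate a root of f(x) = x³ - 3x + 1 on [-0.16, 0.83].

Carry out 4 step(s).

f(x) = x³ - 3x + 1
Initial interval: [-0.16, 0.83]

Iteration 1:
  c_1 = (-0.160000 + 0.830000)/2 = 0.335000
  f(c_1) = f(0.335000) = 0.032595
  f(a) × f(c) ≥ 0, new interval: [0.335000, 0.830000]
Iteration 2:
  c_2 = (0.335000 + 0.830000)/2 = 0.582500
  f(c_2) = f(0.582500) = -0.549854
  f(a) × f(c) < 0, new interval: [0.335000, 0.582500]
Iteration 3:
  c_3 = (0.335000 + 0.582500)/2 = 0.458750
  f(c_3) = f(0.458750) = -0.279705
  f(a) × f(c) < 0, new interval: [0.335000, 0.458750]
Iteration 4:
  c_4 = (0.335000 + 0.458750)/2 = 0.396875
  f(c_4) = f(0.396875) = -0.128113
  f(a) × f(c) < 0, new interval: [0.335000, 0.396875]

After 4 iteration(s), the approximation is c_4 = 0.396875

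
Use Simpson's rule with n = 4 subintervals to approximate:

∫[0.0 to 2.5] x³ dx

f(x) = x³
a = 0.0, b = 2.5, n = 4
h = (b - a)/n = 0.625000

Simpson's rule: (h/3)[f(x₀) + 4f(x₁) + 2f(x₂) + ... + f(xₙ)]

x_0 = 0.0000, f(x_0) = 0.000000, coefficient = 1
x_1 = 0.6250, f(x_1) = 0.244141, coefficient = 4
x_2 = 1.2500, f(x_2) = 1.953125, coefficient = 2
x_3 = 1.8750, f(x_3) = 6.591797, coefficient = 4
x_4 = 2.5000, f(x_4) = 15.625000, coefficient = 1

I ≈ (0.625000/3) × 46.875000 = 9.765625
Exact value: 9.765625
Error: 0.000000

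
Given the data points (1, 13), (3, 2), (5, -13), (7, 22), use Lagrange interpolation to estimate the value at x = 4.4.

Lagrange interpolation formula:
P(x) = Σ yᵢ × Lᵢ(x)
where Lᵢ(x) = Π_{j≠i} (x - xⱼ)/(xᵢ - xⱼ)

L_0(4.4) = (4.4 - 3)/(1 - 3) × (4.4 - 5)/(1 - 5) × (4.4 - 7)/(1 - 7) = -0.045500
L_1(4.4) = (4.4 - 1)/(3 - 1) × (4.4 - 5)/(3 - 5) × (4.4 - 7)/(3 - 7) = 0.331500
L_2(4.4) = (4.4 - 1)/(5 - 1) × (4.4 - 3)/(5 - 3) × (4.4 - 7)/(5 - 7) = 0.773500
L_3(4.4) = (4.4 - 1)/(7 - 1) × (4.4 - 3)/(7 - 3) × (4.4 - 5)/(7 - 5) = -0.059500

P(4.4) = 13×L_0(4.4) + 2×L_1(4.4) + (-13)×L_2(4.4) + 22×L_3(4.4)
P(4.4) = -11.293000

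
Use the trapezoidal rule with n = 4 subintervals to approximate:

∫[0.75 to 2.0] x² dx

f(x) = x²
a = 0.75, b = 2.0, n = 4
h = (b - a)/n = 0.312500

Trapezoidal rule: (h/2)[f(x₀) + 2f(x₁) + 2f(x₂) + ... + f(xₙ)]

x_0 = 0.7500, f(x_0) = 0.562500, coefficient = 1
x_1 = 1.0625, f(x_1) = 1.128906, coefficient = 2
x_2 = 1.3750, f(x_2) = 1.890625, coefficient = 2
x_3 = 1.6875, f(x_3) = 2.847656, coefficient = 2
x_4 = 2.0000, f(x_4) = 4.000000, coefficient = 1

I ≈ (0.312500/2) × 16.296875 = 2.546387
Exact value: 2.526042
Error: 0.020345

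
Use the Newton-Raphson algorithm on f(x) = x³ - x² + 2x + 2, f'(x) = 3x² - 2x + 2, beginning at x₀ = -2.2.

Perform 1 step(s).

f(x) = x³ - x² + 2x + 2
f'(x) = 3x² - 2x + 2
x₀ = -2.2

Newton-Raphson formula: x_{n+1} = x_n - f(x_n)/f'(x_n)

Iteration 1:
  f(-2.200000) = -17.888000
  f'(-2.200000) = 20.920000
  x_1 = -2.200000 - (-17.888000)/20.920000 = -1.344933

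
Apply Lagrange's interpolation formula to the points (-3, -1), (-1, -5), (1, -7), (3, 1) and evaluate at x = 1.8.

Lagrange interpolation formula:
P(x) = Σ yᵢ × Lᵢ(x)
where Lᵢ(x) = Π_{j≠i} (x - xⱼ)/(xᵢ - xⱼ)

L_0(1.8) = (1.8 - (-1))/(-3 - (-1)) × (1.8 - 1)/(-3 - 1) × (1.8 - 3)/(-3 - 3) = 0.056000
L_1(1.8) = (1.8 - (-3))/(-1 - (-3)) × (1.8 - 1)/(-1 - 1) × (1.8 - 3)/(-1 - 3) = -0.288000
L_2(1.8) = (1.8 - (-3))/(1 - (-3)) × (1.8 - (-1))/(1 - (-1)) × (1.8 - 3)/(1 - 3) = 1.008000
L_3(1.8) = (1.8 - (-3))/(3 - (-3)) × (1.8 - (-1))/(3 - (-1)) × (1.8 - 1)/(3 - 1) = 0.224000

P(1.8) = (-1)×L_0(1.8) + (-5)×L_1(1.8) + (-7)×L_2(1.8) + 1×L_3(1.8)
P(1.8) = -5.448000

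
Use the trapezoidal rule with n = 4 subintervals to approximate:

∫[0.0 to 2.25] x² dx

f(x) = x²
a = 0.0, b = 2.25, n = 4
h = (b - a)/n = 0.562500

Trapezoidal rule: (h/2)[f(x₀) + 2f(x₁) + 2f(x₂) + ... + f(xₙ)]

x_0 = 0.0000, f(x_0) = 0.000000, coefficient = 1
x_1 = 0.5625, f(x_1) = 0.316406, coefficient = 2
x_2 = 1.1250, f(x_2) = 1.265625, coefficient = 2
x_3 = 1.6875, f(x_3) = 2.847656, coefficient = 2
x_4 = 2.2500, f(x_4) = 5.062500, coefficient = 1

I ≈ (0.562500/2) × 13.921875 = 3.915527
Exact value: 3.796875
Error: 0.118652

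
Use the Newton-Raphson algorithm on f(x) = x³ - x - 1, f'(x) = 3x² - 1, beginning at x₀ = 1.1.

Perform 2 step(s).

f(x) = x³ - x - 1
f'(x) = 3x² - 1
x₀ = 1.1

Newton-Raphson formula: x_{n+1} = x_n - f(x_n)/f'(x_n)

Iteration 1:
  f(1.100000) = -0.769000
  f'(1.100000) = 2.630000
  x_1 = 1.100000 - (-0.769000)/2.630000 = 1.392395
Iteration 2:
  f(1.392395) = 0.307132
  f'(1.392395) = 4.816295
  x_2 = 1.392395 - 0.307132/4.816295 = 1.328626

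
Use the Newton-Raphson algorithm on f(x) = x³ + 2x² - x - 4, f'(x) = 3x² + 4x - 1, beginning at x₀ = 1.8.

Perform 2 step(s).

f(x) = x³ + 2x² - x - 4
f'(x) = 3x² + 4x - 1
x₀ = 1.8

Newton-Raphson formula: x_{n+1} = x_n - f(x_n)/f'(x_n)

Iteration 1:
  f(1.800000) = 6.512000
  f'(1.800000) = 15.920000
  x_1 = 1.800000 - 6.512000/15.920000 = 1.390955
Iteration 2:
  f(1.390955) = 1.169713
  f'(1.390955) = 10.368085
  x_2 = 1.390955 - 1.169713/10.368085 = 1.278136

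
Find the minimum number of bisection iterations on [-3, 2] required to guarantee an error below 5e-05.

We need (b-a)/2^n ≤ 5e-05
(2 - (-3))/2^n ≤ 5e-05
5/2^n ≤ 5e-05
2^n ≥ 100000
n ≥ log₂(100000) = 16.61
n ≥ 17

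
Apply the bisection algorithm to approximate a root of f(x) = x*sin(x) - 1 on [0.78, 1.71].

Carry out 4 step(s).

f(x) = x*sin(x) - 1
Initial interval: [0.78, 1.71]

Iteration 1:
  c_1 = (0.780000 + 1.710000)/2 = 1.245000
  f(c_1) = f(1.245000) = 0.179508
  f(a) × f(c) < 0, new interval: [0.780000, 1.245000]
Iteration 2:
  c_2 = (0.780000 + 1.245000)/2 = 1.012500
  f(c_2) = f(1.012500) = -0.141239
  f(a) × f(c) ≥ 0, new interval: [1.012500, 1.245000]
Iteration 3:
  c_3 = (1.012500 + 1.245000)/2 = 1.128750
  f(c_3) = f(1.128750) = 0.020252
  f(a) × f(c) < 0, new interval: [1.012500, 1.128750]
Iteration 4:
  c_4 = (1.012500 + 1.128750)/2 = 1.070625
  f(c_4) = f(1.070625) = -0.060526
  f(a) × f(c) ≥ 0, new interval: [1.070625, 1.128750]

After 4 iteration(s), the approximation is c_4 = 1.070625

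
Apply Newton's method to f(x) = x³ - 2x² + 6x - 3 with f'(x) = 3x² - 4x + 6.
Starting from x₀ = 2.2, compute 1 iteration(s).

f(x) = x³ - 2x² + 6x - 3
f'(x) = 3x² - 4x + 6
x₀ = 2.2

Newton-Raphson formula: x_{n+1} = x_n - f(x_n)/f'(x_n)

Iteration 1:
  f(2.200000) = 11.168000
  f'(2.200000) = 11.720000
  x_1 = 2.200000 - 11.168000/11.720000 = 1.247099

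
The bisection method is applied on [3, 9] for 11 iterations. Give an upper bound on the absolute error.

Bisection error bound: |error| ≤ (b-a)/2^n
|error| ≤ (9 - 3)/2^11 = 6/2^11
|error| ≤ 0.0029296875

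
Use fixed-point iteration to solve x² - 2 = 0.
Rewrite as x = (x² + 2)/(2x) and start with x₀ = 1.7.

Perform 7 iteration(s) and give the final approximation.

Equation: x² - 2 = 0
Fixed-point form: x = (x² + 2)/(2x)
x₀ = 1.7

x_1 = g(1.700000) = 1.438235
x_2 = g(1.438235) = 1.414414
x_3 = g(1.414414) = 1.414214
x_4 = g(1.414214) = 1.414214
x_5 = g(1.414214) = 1.414214
x_6 = g(1.414214) = 1.414214
x_7 = g(1.414214) = 1.414214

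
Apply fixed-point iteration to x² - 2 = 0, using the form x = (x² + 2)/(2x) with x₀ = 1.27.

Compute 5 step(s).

Equation: x² - 2 = 0
Fixed-point form: x = (x² + 2)/(2x)
x₀ = 1.27

x_1 = g(1.270000) = 1.422402
x_2 = g(1.422402) = 1.414237
x_3 = g(1.414237) = 1.414214
x_4 = g(1.414214) = 1.414214
x_5 = g(1.414214) = 1.414214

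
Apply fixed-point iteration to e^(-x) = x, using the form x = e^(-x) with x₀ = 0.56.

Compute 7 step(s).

Equation: e^(-x) = x
Fixed-point form: x = e^(-x)
x₀ = 0.56

x_1 = g(0.560000) = 0.571209
x_2 = g(0.571209) = 0.564842
x_3 = g(0.564842) = 0.568450
x_4 = g(0.568450) = 0.566403
x_5 = g(0.566403) = 0.567563
x_6 = g(0.567563) = 0.566905
x_7 = g(0.566905) = 0.567278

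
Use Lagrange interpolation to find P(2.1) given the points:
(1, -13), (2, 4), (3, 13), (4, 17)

Lagrange interpolation formula:
P(x) = Σ yᵢ × Lᵢ(x)
where Lᵢ(x) = Π_{j≠i} (x - xⱼ)/(xᵢ - xⱼ)

L_0(2.1) = (2.1 - 2)/(1 - 2) × (2.1 - 3)/(1 - 3) × (2.1 - 4)/(1 - 4) = -0.028500
L_1(2.1) = (2.1 - 1)/(2 - 1) × (2.1 - 3)/(2 - 3) × (2.1 - 4)/(2 - 4) = 0.940500
L_2(2.1) = (2.1 - 1)/(3 - 1) × (2.1 - 2)/(3 - 2) × (2.1 - 4)/(3 - 4) = 0.104500
L_3(2.1) = (2.1 - 1)/(4 - 1) × (2.1 - 2)/(4 - 2) × (2.1 - 3)/(4 - 3) = -0.016500

P(2.1) = (-13)×L_0(2.1) + 4×L_1(2.1) + 13×L_2(2.1) + 17×L_3(2.1)
P(2.1) = 5.210500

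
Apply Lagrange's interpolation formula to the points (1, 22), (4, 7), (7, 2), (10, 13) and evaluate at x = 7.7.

Lagrange interpolation formula:
P(x) = Σ yᵢ × Lᵢ(x)
where Lᵢ(x) = Π_{j≠i} (x - xⱼ)/(xᵢ - xⱼ)

L_0(7.7) = (7.7 - 4)/(1 - 4) × (7.7 - 7)/(1 - 7) × (7.7 - 10)/(1 - 10) = 0.036772
L_1(7.7) = (7.7 - 1)/(4 - 1) × (7.7 - 7)/(4 - 7) × (7.7 - 10)/(4 - 10) = -0.199759
L_2(7.7) = (7.7 - 1)/(7 - 1) × (7.7 - 4)/(7 - 4) × (7.7 - 10)/(7 - 10) = 1.055870
L_3(7.7) = (7.7 - 1)/(10 - 1) × (7.7 - 4)/(10 - 4) × (7.7 - 7)/(10 - 7) = 0.107117

P(7.7) = 22×L_0(7.7) + 7×L_1(7.7) + 2×L_2(7.7) + 13×L_3(7.7)
P(7.7) = 2.914926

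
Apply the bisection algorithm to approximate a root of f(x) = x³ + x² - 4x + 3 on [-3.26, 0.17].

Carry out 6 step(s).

f(x) = x³ + x² - 4x + 3
Initial interval: [-3.26, 0.17]

Iteration 1:
  c_1 = (-3.260000 + 0.170000)/2 = -1.545000
  f(c_1) = f(-1.545000) = 7.879071
  f(a) × f(c) < 0, new interval: [-3.260000, -1.545000]
Iteration 2:
  c_2 = (-3.260000 + (-1.545000))/2 = -2.402500
  f(c_2) = f(-2.402500) = 4.514761
  f(a) × f(c) < 0, new interval: [-3.260000, -2.402500]
Iteration 3:
  c_3 = (-3.260000 + (-2.402500))/2 = -2.831250
  f(c_3) = f(-2.831250) = -0.354257
  f(a) × f(c) ≥ 0, new interval: [-2.831250, -2.402500]
Iteration 4:
  c_4 = (-2.831250 + (-2.402500))/2 = -2.616875
  f(c_4) = f(-2.616875) = 2.395084
  f(a) × f(c) < 0, new interval: [-2.831250, -2.616875]
Iteration 5:
  c_5 = (-2.831250 + (-2.616875))/2 = -2.724062
  f(c_5) = f(-2.724062) = 1.102816
  f(a) × f(c) < 0, new interval: [-2.831250, -2.724062]
Iteration 6:
  c_6 = (-2.831250 + (-2.724062))/2 = -2.777656
  f(c_6) = f(-2.777656) = 0.395342
  f(a) × f(c) < 0, new interval: [-2.831250, -2.777656]

After 6 iteration(s), the approximation is c_6 = -2.777656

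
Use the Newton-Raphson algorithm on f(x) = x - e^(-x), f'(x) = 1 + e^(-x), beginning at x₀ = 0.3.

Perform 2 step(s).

f(x) = x - e^(-x)
f'(x) = 1 + e^(-x)
x₀ = 0.3

Newton-Raphson formula: x_{n+1} = x_n - f(x_n)/f'(x_n)

Iteration 1:
  f(0.300000) = -0.440818
  f'(0.300000) = 1.740818
  x_1 = 0.300000 - (-0.440818)/1.740818 = 0.553225
Iteration 2:
  f(0.553225) = -0.021868
  f'(0.553225) = 1.575092
  x_2 = 0.553225 - (-0.021868)/1.575092 = 0.567108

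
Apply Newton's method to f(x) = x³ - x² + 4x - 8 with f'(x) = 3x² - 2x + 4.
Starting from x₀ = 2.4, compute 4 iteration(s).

f(x) = x³ - x² + 4x - 8
f'(x) = 3x² - 2x + 4
x₀ = 2.4

Newton-Raphson formula: x_{n+1} = x_n - f(x_n)/f'(x_n)

Iteration 1:
  f(2.400000) = 9.664000
  f'(2.400000) = 16.480000
  x_1 = 2.400000 - 9.664000/16.480000 = 1.813592
Iteration 2:
  f(1.813592) = 1.930369
  f'(1.813592) = 10.240166
  x_2 = 1.813592 - 1.930369/10.240166 = 1.625083
Iteration 3:
  f(1.625083) = 0.151108
  f'(1.625083) = 8.672516
  x_3 = 1.625083 - 0.151108/8.672516 = 1.607659
Iteration 4:
  f(1.607659) = 0.001171
  f'(1.607659) = 8.538384
  x_4 = 1.607659 - 0.001171/8.538384 = 1.607522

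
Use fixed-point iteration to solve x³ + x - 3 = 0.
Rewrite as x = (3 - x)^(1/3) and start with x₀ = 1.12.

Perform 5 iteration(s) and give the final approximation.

Equation: x³ + x - 3 = 0
Fixed-point form: x = (3 - x)^(1/3)
x₀ = 1.12

x_1 = g(1.120000) = 1.234201
x_2 = g(1.234201) = 1.208687
x_3 = g(1.208687) = 1.214480
x_4 = g(1.214480) = 1.213170
x_5 = g(1.213170) = 1.213466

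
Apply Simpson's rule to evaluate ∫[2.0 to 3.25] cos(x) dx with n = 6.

f(x) = cos(x)
a = 2.0, b = 3.25, n = 6
h = (b - a)/n = 0.208333

Simpson's rule: (h/3)[f(x₀) + 4f(x₁) + 2f(x₂) + ... + f(xₙ)]

x_0 = 2.0000, f(x_0) = -0.416147, coefficient = 1
x_1 = 2.2083, f(x_1) = -0.595218, coefficient = 4
x_2 = 2.4167, f(x_2) = -0.748549, coefficient = 2
x_3 = 2.6250, f(x_3) = -0.869507, coefficient = 4
x_4 = 2.8333, f(x_4) = -0.952863, coefficient = 2
x_5 = 3.0417, f(x_5) = -0.995012, coefficient = 4
x_6 = 3.2500, f(x_6) = -0.994130, coefficient = 1

I ≈ (0.208333/3) × -14.652047 = -1.017503
Exact value: -1.017493
Error: 0.000011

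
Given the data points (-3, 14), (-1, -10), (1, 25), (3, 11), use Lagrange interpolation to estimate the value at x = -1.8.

Lagrange interpolation formula:
P(x) = Σ yᵢ × Lᵢ(x)
where Lᵢ(x) = Π_{j≠i} (x - xⱼ)/(xᵢ - xⱼ)

L_0(-1.8) = (-1.8 - (-1))/(-3 - (-1)) × (-1.8 - 1)/(-3 - 1) × (-1.8 - 3)/(-3 - 3) = 0.224000
L_1(-1.8) = (-1.8 - (-3))/(-1 - (-3)) × (-1.8 - 1)/(-1 - 1) × (-1.8 - 3)/(-1 - 3) = 1.008000
L_2(-1.8) = (-1.8 - (-3))/(1 - (-3)) × (-1.8 - (-1))/(1 - (-1)) × (-1.8 - 3)/(1 - 3) = -0.288000
L_3(-1.8) = (-1.8 - (-3))/(3 - (-3)) × (-1.8 - (-1))/(3 - (-1)) × (-1.8 - 1)/(3 - 1) = 0.056000

P(-1.8) = 14×L_0(-1.8) + (-10)×L_1(-1.8) + 25×L_2(-1.8) + 11×L_3(-1.8)
P(-1.8) = -13.528000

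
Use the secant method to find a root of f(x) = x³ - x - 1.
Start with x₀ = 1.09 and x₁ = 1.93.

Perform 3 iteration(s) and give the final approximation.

f(x) = x³ - x - 1
x₀ = 1.09, x₁ = 1.93

Secant formula: x_{n+1} = x_n - f(x_n)(x_n - x_{n-1})/(f(x_n) - f(x_{n-1}))

Iteration 1:
  f(1.090000) = -0.794971
  f(1.930000) = 4.259057
  x_2 = 1.930000 - 4.259057×(1.930000 - 1.090000)/(4.259057 - (-0.794971))
       = 1.222127
Iteration 2:
  f(1.930000) = 4.259057
  f(1.222127) = -0.396764
  x_3 = 1.222127 - (-0.396764)×(1.222127 - 1.930000)/(-0.396764 - 4.259057)
       = 1.282451
Iteration 3:
  f(1.222127) = -0.396764
  f(1.282451) = -0.173227
  x_4 = 1.282451 - (-0.173227)×(1.282451 - 1.222127)/(-0.173227 - (-0.396764))
       = 1.329199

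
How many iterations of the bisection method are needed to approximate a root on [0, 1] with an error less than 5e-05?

We need (b-a)/2^n ≤ 5e-05
(1 - 0)/2^n ≤ 5e-05
1/2^n ≤ 5e-05
2^n ≥ 20000
n ≥ log₂(20000) = 14.29
n ≥ 15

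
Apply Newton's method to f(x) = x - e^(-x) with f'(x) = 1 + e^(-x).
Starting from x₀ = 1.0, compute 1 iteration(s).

f(x) = x - e^(-x)
f'(x) = 1 + e^(-x)
x₀ = 1.0

Newton-Raphson formula: x_{n+1} = x_n - f(x_n)/f'(x_n)

Iteration 1:
  f(1.000000) = 0.632121
  f'(1.000000) = 1.367879
  x_1 = 1.000000 - 0.632121/1.367879 = 0.537883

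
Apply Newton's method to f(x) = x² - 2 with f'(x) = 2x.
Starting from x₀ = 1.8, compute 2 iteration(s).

f(x) = x² - 2
f'(x) = 2x
x₀ = 1.8

Newton-Raphson formula: x_{n+1} = x_n - f(x_n)/f'(x_n)

Iteration 1:
  f(1.800000) = 1.240000
  f'(1.800000) = 3.600000
  x_1 = 1.800000 - 1.240000/3.600000 = 1.455556
Iteration 2:
  f(1.455556) = 0.118642
  f'(1.455556) = 2.911111
  x_2 = 1.455556 - 0.118642/2.911111 = 1.414801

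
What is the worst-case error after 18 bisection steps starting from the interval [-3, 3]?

Bisection error bound: |error| ≤ (b-a)/2^n
|error| ≤ (3 - (-3))/2^18 = 6/2^18
|error| ≤ 0.0000228882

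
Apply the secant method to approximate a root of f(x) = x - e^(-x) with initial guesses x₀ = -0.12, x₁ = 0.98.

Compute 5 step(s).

f(x) = x - e^(-x)
x₀ = -0.12, x₁ = 0.98

Secant formula: x_{n+1} = x_n - f(x_n)(x_n - x_{n-1})/(f(x_n) - f(x_{n-1}))

Iteration 1:
  f(-0.120000) = -1.247497
  f(0.980000) = 0.604689
  x_2 = 0.980000 - 0.604689×(0.980000 - (-0.120000))/(0.604689 - (-1.247497))
       = 0.620880
Iteration 2:
  f(0.980000) = 0.604689
  f(0.620880) = 0.083408
  x_3 = 0.620880 - 0.083408×(0.620880 - 0.980000)/(0.083408 - 0.604689)
       = 0.563418
Iteration 3:
  f(0.620880) = 0.083408
  f(0.563418) = -0.005842
  x_4 = 0.563418 - (-0.005842)×(0.563418 - 0.620880)/(-0.005842 - 0.083408)
       = 0.567179
Iteration 4:
  f(0.563418) = -0.005842
  f(0.567179) = 0.000056
  x_5 = 0.567179 - 0.000056×(0.567179 - 0.563418)/(0.000056 - (-0.005842))
       = 0.567143
Iteration 5:
  f(0.567179) = 0.000056
  f(0.567143) = 0.000000
  x_6 = 0.567143 - 0.000000×(0.567143 - 0.567179)/(0.000000 - 0.000056)
       = 0.567143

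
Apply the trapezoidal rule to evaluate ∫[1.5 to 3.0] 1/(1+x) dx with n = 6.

f(x) = 1/(1+x)
a = 1.5, b = 3.0, n = 6
h = (b - a)/n = 0.250000

Trapezoidal rule: (h/2)[f(x₀) + 2f(x₁) + 2f(x₂) + ... + f(xₙ)]

x_0 = 1.5000, f(x_0) = 0.400000, coefficient = 1
x_1 = 1.7500, f(x_1) = 0.363636, coefficient = 2
x_2 = 2.0000, f(x_2) = 0.333333, coefficient = 2
x_3 = 2.2500, f(x_3) = 0.307692, coefficient = 2
x_4 = 2.5000, f(x_4) = 0.285714, coefficient = 2
x_5 = 2.7500, f(x_5) = 0.266667, coefficient = 2
x_6 = 3.0000, f(x_6) = 0.250000, coefficient = 1

I ≈ (0.250000/2) × 3.764086 = 0.470511
Exact value: 0.470004
Error: 0.000507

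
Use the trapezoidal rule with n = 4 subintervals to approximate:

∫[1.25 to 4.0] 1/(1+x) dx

f(x) = 1/(1+x)
a = 1.25, b = 4.0, n = 4
h = (b - a)/n = 0.687500

Trapezoidal rule: (h/2)[f(x₀) + 2f(x₁) + 2f(x₂) + ... + f(xₙ)]

x_0 = 1.2500, f(x_0) = 0.444444, coefficient = 1
x_1 = 1.9375, f(x_1) = 0.340426, coefficient = 2
x_2 = 2.6250, f(x_2) = 0.275862, coefficient = 2
x_3 = 3.3125, f(x_3) = 0.231884, coefficient = 2
x_4 = 4.0000, f(x_4) = 0.200000, coefficient = 1

I ≈ (0.687500/2) × 2.340788 = 0.804646
Exact value: 0.798508
Error: 0.006138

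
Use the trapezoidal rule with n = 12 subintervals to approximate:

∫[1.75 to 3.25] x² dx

f(x) = x²
a = 1.75, b = 3.25, n = 12
h = (b - a)/n = 0.125000

Trapezoidal rule: (h/2)[f(x₀) + 2f(x₁) + 2f(x₂) + ... + f(xₙ)]

x_0 = 1.7500, f(x_0) = 3.062500, coefficient = 1
x_1 = 1.8750, f(x_1) = 3.515625, coefficient = 2
x_2 = 2.0000, f(x_2) = 4.000000, coefficient = 2
x_3 = 2.1250, f(x_3) = 4.515625, coefficient = 2
x_4 = 2.2500, f(x_4) = 5.062500, coefficient = 2
x_5 = 2.3750, f(x_5) = 5.640625, coefficient = 2
x_6 = 2.5000, f(x_6) = 6.250000, coefficient = 2
x_7 = 2.6250, f(x_7) = 6.890625, coefficient = 2
x_8 = 2.7500, f(x_8) = 7.562500, coefficient = 2
x_9 = 2.8750, f(x_9) = 8.265625, coefficient = 2
x_10 = 3.0000, f(x_10) = 9.000000, coefficient = 2
x_11 = 3.1250, f(x_11) = 9.765625, coefficient = 2
x_12 = 3.2500, f(x_12) = 10.562500, coefficient = 1

I ≈ (0.125000/2) × 154.562500 = 9.660156
Exact value: 9.656250
Error: 0.003906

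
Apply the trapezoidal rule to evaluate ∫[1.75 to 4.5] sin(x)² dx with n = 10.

f(x) = sin(x)²
a = 1.75, b = 4.5, n = 10
h = (b - a)/n = 0.275000

Trapezoidal rule: (h/2)[f(x₀) + 2f(x₁) + 2f(x₂) + ... + f(xₙ)]

x_0 = 1.7500, f(x_0) = 0.968228, coefficient = 1
x_1 = 2.0250, f(x_1) = 0.807501, coefficient = 2
x_2 = 2.3000, f(x_2) = 0.556076, coefficient = 2
x_3 = 2.5750, f(x_3) = 0.288112, coefficient = 2
x_4 = 2.8500, f(x_4) = 0.082644, coefficient = 2
x_5 = 3.1250, f(x_5) = 0.000275, coefficient = 2
x_6 = 3.4000, f(x_6) = 0.065301, coefficient = 2
x_7 = 3.6750, f(x_7) = 0.258542, coefficient = 2
x_8 = 3.9500, f(x_8) = 0.523001, coefficient = 2
x_9 = 4.2250, f(x_9) = 0.780676, coefficient = 2
x_10 = 4.5000, f(x_10) = 0.955565, coefficient = 1

I ≈ (0.275000/2) × 8.648050 = 1.189107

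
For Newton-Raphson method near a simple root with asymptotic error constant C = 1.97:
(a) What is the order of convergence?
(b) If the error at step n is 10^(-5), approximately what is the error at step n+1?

(a) Newton-Raphson has quadratic (order 2) convergence near simple roots.
    This means |e_{n+1}| ≈ C|e_n|².

(b) With |e_n| = 10^(-5) and C = 1.97:
    |e_{n+1}| ≈ 1.97 × (10^(-5))² = 1.97 × 10^(-10)

(a) 2 (quadratic); (b) |e_{n+1}| ≈ 1.970e-10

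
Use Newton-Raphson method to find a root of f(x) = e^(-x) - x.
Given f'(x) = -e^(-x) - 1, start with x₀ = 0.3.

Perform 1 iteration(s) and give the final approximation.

f(x) = e^(-x) - x
f'(x) = -e^(-x) - 1
x₀ = 0.3

Newton-Raphson formula: x_{n+1} = x_n - f(x_n)/f'(x_n)

Iteration 1:
  f(0.300000) = 0.440818
  f'(0.300000) = -1.740818
  x_1 = 0.300000 - 0.440818/(-1.740818) = 0.553225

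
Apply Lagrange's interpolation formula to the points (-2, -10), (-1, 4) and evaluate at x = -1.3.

Lagrange interpolation formula:
P(x) = Σ yᵢ × Lᵢ(x)
where Lᵢ(x) = Π_{j≠i} (x - xⱼ)/(xᵢ - xⱼ)

L_0(-1.3) = (-1.3 - (-1))/(-2 - (-1)) = 0.300000
L_1(-1.3) = (-1.3 - (-2))/(-1 - (-2)) = 0.700000

P(-1.3) = (-10)×L_0(-1.3) + 4×L_1(-1.3)
P(-1.3) = -0.200000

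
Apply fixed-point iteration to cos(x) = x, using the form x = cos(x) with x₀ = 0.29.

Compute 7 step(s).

Equation: cos(x) = x
Fixed-point form: x = cos(x)
x₀ = 0.29

x_1 = g(0.290000) = 0.958244
x_2 = g(0.958244) = 0.574958
x_3 = g(0.574958) = 0.839215
x_4 = g(0.839215) = 0.668047
x_5 = g(0.668047) = 0.785033
x_6 = g(0.785033) = 0.707365
x_7 = g(0.707365) = 0.760077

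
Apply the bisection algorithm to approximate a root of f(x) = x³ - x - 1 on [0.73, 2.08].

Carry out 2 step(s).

f(x) = x³ - x - 1
Initial interval: [0.73, 2.08]

Iteration 1:
  c_1 = (0.730000 + 2.080000)/2 = 1.405000
  f(c_1) = f(1.405000) = 0.368505
  f(a) × f(c) < 0, new interval: [0.730000, 1.405000]
Iteration 2:
  c_2 = (0.730000 + 1.405000)/2 = 1.067500
  f(c_2) = f(1.067500) = -0.851024
  f(a) × f(c) ≥ 0, new interval: [1.067500, 1.405000]

After 2 iteration(s), the approximation is c_2 = 1.067500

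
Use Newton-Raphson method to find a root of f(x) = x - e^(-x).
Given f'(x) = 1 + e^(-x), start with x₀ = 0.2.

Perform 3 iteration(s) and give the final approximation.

f(x) = x - e^(-x)
f'(x) = 1 + e^(-x)
x₀ = 0.2

Newton-Raphson formula: x_{n+1} = x_n - f(x_n)/f'(x_n)

Iteration 1:
  f(0.200000) = -0.618731
  f'(0.200000) = 1.818731
  x_1 = 0.200000 - (-0.618731)/1.818731 = 0.540199
Iteration 2:
  f(0.540199) = -0.042433
  f'(0.540199) = 1.582632
  x_2 = 0.540199 - (-0.042433)/1.582632 = 0.567011
Iteration 3:
  f(0.567011) = -0.000208
  f'(0.567011) = 1.567218
  x_3 = 0.567011 - (-0.000208)/1.567218 = 0.567143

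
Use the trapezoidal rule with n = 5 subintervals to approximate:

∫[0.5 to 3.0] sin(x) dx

f(x) = sin(x)
a = 0.5, b = 3.0, n = 5
h = (b - a)/n = 0.500000

Trapezoidal rule: (h/2)[f(x₀) + 2f(x₁) + 2f(x₂) + ... + f(xₙ)]

x_0 = 0.5000, f(x_0) = 0.479426, coefficient = 1
x_1 = 1.0000, f(x_1) = 0.841471, coefficient = 2
x_2 = 1.5000, f(x_2) = 0.997495, coefficient = 2
x_3 = 2.0000, f(x_3) = 0.909297, coefficient = 2
x_4 = 2.5000, f(x_4) = 0.598472, coefficient = 2
x_5 = 3.0000, f(x_5) = 0.141120, coefficient = 1

I ≈ (0.500000/2) × 7.314017 = 1.828504
Exact value: 1.867575
Error: 0.039071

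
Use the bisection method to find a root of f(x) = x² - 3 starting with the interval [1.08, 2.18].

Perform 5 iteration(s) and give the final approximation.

f(x) = x² - 3
Initial interval: [1.08, 2.18]

Iteration 1:
  c_1 = (1.080000 + 2.180000)/2 = 1.630000
  f(c_1) = f(1.630000) = -0.343100
  f(a) × f(c) ≥ 0, new interval: [1.630000, 2.180000]
Iteration 2:
  c_2 = (1.630000 + 2.180000)/2 = 1.905000
  f(c_2) = f(1.905000) = 0.629025
  f(a) × f(c) < 0, new interval: [1.630000, 1.905000]
Iteration 3:
  c_3 = (1.630000 + 1.905000)/2 = 1.767500
  f(c_3) = f(1.767500) = 0.124056
  f(a) × f(c) < 0, new interval: [1.630000, 1.767500]
Iteration 4:
  c_4 = (1.630000 + 1.767500)/2 = 1.698750
  f(c_4) = f(1.698750) = -0.114248
  f(a) × f(c) ≥ 0, new interval: [1.698750, 1.767500]
Iteration 5:
  c_5 = (1.698750 + 1.767500)/2 = 1.733125
  f(c_5) = f(1.733125) = 0.003722
  f(a) × f(c) < 0, new interval: [1.698750, 1.733125]

After 5 iteration(s), the approximation is c_5 = 1.733125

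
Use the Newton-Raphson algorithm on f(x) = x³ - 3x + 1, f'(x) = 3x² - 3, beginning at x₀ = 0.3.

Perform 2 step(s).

f(x) = x³ - 3x + 1
f'(x) = 3x² - 3
x₀ = 0.3

Newton-Raphson formula: x_{n+1} = x_n - f(x_n)/f'(x_n)

Iteration 1:
  f(0.300000) = 0.127000
  f'(0.300000) = -2.730000
  x_1 = 0.300000 - 0.127000/(-2.730000) = 0.346520
Iteration 2:
  f(0.346520) = 0.002048
  f'(0.346520) = -2.639771
  x_2 = 0.346520 - 0.002048/(-2.639771) = 0.347296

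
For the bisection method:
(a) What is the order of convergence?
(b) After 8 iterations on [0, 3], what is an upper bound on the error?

(a) Bisection has linear (order 1) convergence; the error is halved each step.

(b) Error bound = (b-a)/2^n = (3 - 0)/2^{8}
    = 3/2^{8}

(a) 1 (linear); (b) error ≤ 1.17e-02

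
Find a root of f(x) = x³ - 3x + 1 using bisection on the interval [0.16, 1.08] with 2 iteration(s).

f(x) = x³ - 3x + 1
Initial interval: [0.16, 1.08]

Iteration 1:
  c_1 = (0.160000 + 1.080000)/2 = 0.620000
  f(c_1) = f(0.620000) = -0.621672
  f(a) × f(c) < 0, new interval: [0.160000, 0.620000]
Iteration 2:
  c_2 = (0.160000 + 0.620000)/2 = 0.390000
  f(c_2) = f(0.390000) = -0.110681
  f(a) × f(c) < 0, new interval: [0.160000, 0.390000]

After 2 iteration(s), the approximation is c_2 = 0.390000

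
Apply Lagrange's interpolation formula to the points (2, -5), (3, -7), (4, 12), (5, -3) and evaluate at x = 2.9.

Lagrange interpolation formula:
P(x) = Σ yᵢ × Lᵢ(x)
where Lᵢ(x) = Π_{j≠i} (x - xⱼ)/(xᵢ - xⱼ)

L_0(2.9) = (2.9 - 3)/(2 - 3) × (2.9 - 4)/(2 - 4) × (2.9 - 5)/(2 - 5) = 0.038500
L_1(2.9) = (2.9 - 2)/(3 - 2) × (2.9 - 4)/(3 - 4) × (2.9 - 5)/(3 - 5) = 1.039500
L_2(2.9) = (2.9 - 2)/(4 - 2) × (2.9 - 3)/(4 - 3) × (2.9 - 5)/(4 - 5) = -0.094500
L_3(2.9) = (2.9 - 2)/(5 - 2) × (2.9 - 3)/(5 - 3) × (2.9 - 4)/(5 - 4) = 0.016500

P(2.9) = (-5)×L_0(2.9) + (-7)×L_1(2.9) + 12×L_2(2.9) + (-3)×L_3(2.9)
P(2.9) = -8.652500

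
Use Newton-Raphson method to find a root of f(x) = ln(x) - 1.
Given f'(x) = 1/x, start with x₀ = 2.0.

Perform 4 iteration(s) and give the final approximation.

f(x) = ln(x) - 1
f'(x) = 1/x
x₀ = 2.0

Newton-Raphson formula: x_{n+1} = x_n - f(x_n)/f'(x_n)

Iteration 1:
  f(2.000000) = -0.306853
  f'(2.000000) = 0.500000
  x_1 = 2.000000 - (-0.306853)/0.500000 = 2.613706
Iteration 2:
  f(2.613706) = -0.039231
  f'(2.613706) = 0.382599
  x_2 = 2.613706 - (-0.039231)/0.382599 = 2.716244
Iteration 3:
  f(2.716244) = -0.000750
  f'(2.716244) = 0.368155
  x_3 = 2.716244 - (-0.000750)/0.368155 = 2.718281
Iteration 4:
  f(2.718281) = 0.000000
  f'(2.718281) = 0.367880
  x_4 = 2.718281 - 0.000000/0.367880 = 2.718282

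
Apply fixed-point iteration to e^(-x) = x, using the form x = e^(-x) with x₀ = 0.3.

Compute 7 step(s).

Equation: e^(-x) = x
Fixed-point form: x = e^(-x)
x₀ = 0.3

x_1 = g(0.300000) = 0.740818
x_2 = g(0.740818) = 0.476724
x_3 = g(0.476724) = 0.620814
x_4 = g(0.620814) = 0.537507
x_5 = g(0.537507) = 0.584203
x_6 = g(0.584203) = 0.557550
x_7 = g(0.557550) = 0.572610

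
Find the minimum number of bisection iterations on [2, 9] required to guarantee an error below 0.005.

We need (b-a)/2^n ≤ 0.005
(9 - 2)/2^n ≤ 0.005
7/2^n ≤ 0.005
2^n ≥ 1400
n ≥ log₂(1400) = 10.45
n ≥ 11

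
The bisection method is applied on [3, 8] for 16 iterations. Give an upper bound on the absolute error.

Bisection error bound: |error| ≤ (b-a)/2^n
|error| ≤ (8 - 3)/2^16 = 5/2^16
|error| ≤ 0.0000762939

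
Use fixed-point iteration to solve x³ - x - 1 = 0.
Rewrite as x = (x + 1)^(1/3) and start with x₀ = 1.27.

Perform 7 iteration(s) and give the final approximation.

Equation: x³ - x - 1 = 0
Fixed-point form: x = (x + 1)^(1/3)
x₀ = 1.27

x_1 = g(1.270000) = 1.314242
x_2 = g(1.314242) = 1.322725
x_3 = g(1.322725) = 1.324339
x_4 = g(1.324339) = 1.324646
x_5 = g(1.324646) = 1.324704
x_6 = g(1.324704) = 1.324715
x_7 = g(1.324715) = 1.324717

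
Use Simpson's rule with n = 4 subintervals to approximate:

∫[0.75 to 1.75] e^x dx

f(x) = e^x
a = 0.75, b = 1.75, n = 4
h = (b - a)/n = 0.250000

Simpson's rule: (h/3)[f(x₀) + 4f(x₁) + 2f(x₂) + ... + f(xₙ)]

x_0 = 0.7500, f(x_0) = 2.117000, coefficient = 1
x_1 = 1.0000, f(x_1) = 2.718282, coefficient = 4
x_2 = 1.2500, f(x_2) = 3.490343, coefficient = 2
x_3 = 1.5000, f(x_3) = 4.481689, coefficient = 4
x_4 = 1.7500, f(x_4) = 5.754603, coefficient = 1

I ≈ (0.250000/3) × 43.652172 = 3.637681
Exact value: 3.637603
Error: 0.000078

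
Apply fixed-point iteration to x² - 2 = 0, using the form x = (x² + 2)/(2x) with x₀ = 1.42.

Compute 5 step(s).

Equation: x² - 2 = 0
Fixed-point form: x = (x² + 2)/(2x)
x₀ = 1.42

x_1 = g(1.420000) = 1.414225
x_2 = g(1.414225) = 1.414214
x_3 = g(1.414214) = 1.414214
x_4 = g(1.414214) = 1.414214
x_5 = g(1.414214) = 1.414214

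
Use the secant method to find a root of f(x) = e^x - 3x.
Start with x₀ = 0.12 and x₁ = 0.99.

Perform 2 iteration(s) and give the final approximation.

f(x) = e^x - 3x
x₀ = 0.12, x₁ = 0.99

Secant formula: x_{n+1} = x_n - f(x_n)(x_n - x_{n-1})/(f(x_n) - f(x_{n-1}))

Iteration 1:
  f(0.120000) = 0.767497
  f(0.990000) = -0.278766
  x_2 = 0.990000 - (-0.278766)×(0.990000 - 0.120000)/(-0.278766 - 0.767497)
       = 0.758198
Iteration 2:
  f(0.990000) = -0.278766
  f(0.758198) = -0.140167
  x_3 = 0.758198 - (-0.140167)×(0.758198 - 0.990000)/(-0.140167 - (-0.278766))
       = 0.523771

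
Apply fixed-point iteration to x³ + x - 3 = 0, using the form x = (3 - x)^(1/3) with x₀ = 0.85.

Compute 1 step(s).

Equation: x³ + x - 3 = 0
Fixed-point form: x = (3 - x)^(1/3)
x₀ = 0.85

x_1 = g(0.850000) = 1.290663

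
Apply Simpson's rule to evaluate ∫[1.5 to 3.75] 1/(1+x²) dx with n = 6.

f(x) = 1/(1+x²)
a = 1.5, b = 3.75, n = 6
h = (b - a)/n = 0.375000

Simpson's rule: (h/3)[f(x₀) + 4f(x₁) + 2f(x₂) + ... + f(xₙ)]

x_0 = 1.5000, f(x_0) = 0.307692, coefficient = 1
x_1 = 1.8750, f(x_1) = 0.221453, coefficient = 4
x_2 = 2.2500, f(x_2) = 0.164948, coefficient = 2
x_3 = 2.6250, f(x_3) = 0.126733, coefficient = 4
x_4 = 3.0000, f(x_4) = 0.100000, coefficient = 2
x_5 = 3.3750, f(x_5) = 0.080706, coefficient = 4
x_6 = 3.7500, f(x_6) = 0.066390, coefficient = 1

I ≈ (0.375000/3) × 2.619548 = 0.327443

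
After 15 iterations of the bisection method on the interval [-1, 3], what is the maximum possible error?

Bisection error bound: |error| ≤ (b-a)/2^n
|error| ≤ (3 - (-1))/2^15 = 4/2^15
|error| ≤ 0.0001220703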